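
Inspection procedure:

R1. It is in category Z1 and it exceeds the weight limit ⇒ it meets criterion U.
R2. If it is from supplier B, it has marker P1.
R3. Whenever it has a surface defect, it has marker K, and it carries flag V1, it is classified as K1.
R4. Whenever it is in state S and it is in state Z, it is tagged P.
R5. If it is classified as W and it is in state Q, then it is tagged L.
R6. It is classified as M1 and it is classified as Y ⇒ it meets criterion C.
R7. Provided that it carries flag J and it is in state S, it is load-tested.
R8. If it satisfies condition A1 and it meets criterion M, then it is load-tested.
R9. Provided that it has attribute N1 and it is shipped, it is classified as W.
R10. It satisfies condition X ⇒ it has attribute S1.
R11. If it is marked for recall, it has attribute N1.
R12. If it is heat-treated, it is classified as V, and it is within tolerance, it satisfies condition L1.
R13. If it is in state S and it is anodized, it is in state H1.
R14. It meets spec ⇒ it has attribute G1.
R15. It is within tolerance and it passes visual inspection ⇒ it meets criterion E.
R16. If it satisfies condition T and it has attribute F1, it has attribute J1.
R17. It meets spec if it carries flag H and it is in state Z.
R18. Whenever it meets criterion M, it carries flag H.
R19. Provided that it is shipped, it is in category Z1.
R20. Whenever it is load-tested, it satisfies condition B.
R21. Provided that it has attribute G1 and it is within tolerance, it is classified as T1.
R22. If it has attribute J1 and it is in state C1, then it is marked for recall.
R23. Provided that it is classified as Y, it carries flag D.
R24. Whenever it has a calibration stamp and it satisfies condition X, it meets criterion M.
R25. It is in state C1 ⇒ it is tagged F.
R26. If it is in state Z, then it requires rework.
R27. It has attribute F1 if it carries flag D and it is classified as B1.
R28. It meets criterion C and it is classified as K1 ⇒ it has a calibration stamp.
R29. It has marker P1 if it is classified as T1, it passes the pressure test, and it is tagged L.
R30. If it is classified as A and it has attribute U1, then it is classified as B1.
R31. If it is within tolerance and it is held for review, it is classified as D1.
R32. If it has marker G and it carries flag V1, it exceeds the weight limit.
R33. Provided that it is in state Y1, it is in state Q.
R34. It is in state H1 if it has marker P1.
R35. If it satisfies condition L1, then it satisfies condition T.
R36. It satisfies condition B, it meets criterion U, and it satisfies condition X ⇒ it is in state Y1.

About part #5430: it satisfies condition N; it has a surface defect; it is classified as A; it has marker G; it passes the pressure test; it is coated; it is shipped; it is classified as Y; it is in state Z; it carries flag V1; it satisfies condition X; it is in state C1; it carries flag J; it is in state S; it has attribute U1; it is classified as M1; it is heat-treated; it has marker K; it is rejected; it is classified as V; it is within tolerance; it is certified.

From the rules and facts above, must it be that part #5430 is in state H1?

By R3 (it has a surface defect, it has marker K, it carries flag V1): it is classified as K1.
By R6 (it is classified as M1, it is classified as Y): it meets criterion C.
By R7 (it carries flag J, it is in state S): it is load-tested.
By R12 (it is heat-treated, it is classified as V, it is within tolerance): it satisfies condition L1.
By R19 (it is shipped): it is in category Z1.
By R20 (it is load-tested): it satisfies condition B.
By R23 (it is classified as Y): it carries flag D.
By R28 (it meets criterion C, it is classified as K1): it has a calibration stamp.
By R30 (it is classified as A, it has attribute U1): it is classified as B1.
By R32 (it has marker G, it carries flag V1): it exceeds the weight limit.
By R35 (it satisfies condition L1): it satisfies condition T.
By R1 (it is in category Z1, it exceeds the weight limit): it meets criterion U.
By R24 (it has a calibration stamp, it satisfies condition X): it meets criterion M.
By R27 (it carries flag D, it is classified as B1): it has attribute F1.
By R36 (it satisfies condition B, it meets criterion U, it satisfies condition X): it is in state Y1.
By R16 (it satisfies condition T, it has attribute F1): it has attribute J1.
By R18 (it meets criterion M): it carries flag H.
By R22 (it has attribute J1, it is in state C1): it is marked for recall.
By R33 (it is in state Y1): it is in state Q.
By R11 (it is marked for recall): it has attribute N1.
By R17 (it carries flag H, it is in state Z): it meets spec.
By R9 (it has attribute N1, it is shipped): it is classified as W.
By R14 (it meets spec): it has attribute G1.
By R21 (it has attribute G1, it is within tolerance): it is classified as T1.
By R5 (it is classified as W, it is in state Q): it is tagged L.
By R29 (it is classified as T1, it passes the pressure test, it is tagged L): it has marker P1.
By R34 (it has marker P1): it is in state H1.

Yes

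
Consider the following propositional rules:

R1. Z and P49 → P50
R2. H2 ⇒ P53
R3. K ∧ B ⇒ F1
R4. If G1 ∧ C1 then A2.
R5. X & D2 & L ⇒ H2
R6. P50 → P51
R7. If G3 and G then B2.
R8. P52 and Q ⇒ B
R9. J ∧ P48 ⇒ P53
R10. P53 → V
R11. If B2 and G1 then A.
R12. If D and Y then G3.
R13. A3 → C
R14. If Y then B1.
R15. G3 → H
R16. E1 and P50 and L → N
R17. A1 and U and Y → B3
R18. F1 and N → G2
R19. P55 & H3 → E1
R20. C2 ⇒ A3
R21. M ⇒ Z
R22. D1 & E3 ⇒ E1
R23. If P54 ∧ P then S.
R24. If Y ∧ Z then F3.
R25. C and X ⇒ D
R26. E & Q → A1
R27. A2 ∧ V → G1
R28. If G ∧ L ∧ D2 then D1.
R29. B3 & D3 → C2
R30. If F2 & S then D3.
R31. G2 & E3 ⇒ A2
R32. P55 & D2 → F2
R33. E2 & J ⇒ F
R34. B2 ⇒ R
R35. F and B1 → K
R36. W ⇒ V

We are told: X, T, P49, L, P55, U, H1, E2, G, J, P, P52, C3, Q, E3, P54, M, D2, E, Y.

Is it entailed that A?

Yes

H2  (by R5: X, D2, L)
B  (by R8: P52, Q)
B1  (by R14: Y)
Z  (by R21: M)
S  (by R23: P54, P)
A1  (by R26: E, Q)
D1  (by R28: G, L, D2)
F2  (by R32: P55, D2)
F  (by R33: E2, J)
K  (by R35: F, B1)
P50  (by R1: Z, P49)
P53  (by R2: H2)
F1  (by R3: K, B)
V  (by R10: P53)
B3  (by R17: A1, U, Y)
E1  (by R22: D1, E3)
D3  (by R30: F2, S)
N  (by R16: E1, P50, L)
G2  (by R18: F1, N)
C2  (by R29: B3, D3)
A2  (by R31: G2, E3)
A3  (by R20: C2)
G1  (by R27: A2, V)
C  (by R13: A3)
D  (by R25: C, X)
G3  (by R12: D, Y)
B2  (by R7: G3, G)
A  (by R11: B2, G1)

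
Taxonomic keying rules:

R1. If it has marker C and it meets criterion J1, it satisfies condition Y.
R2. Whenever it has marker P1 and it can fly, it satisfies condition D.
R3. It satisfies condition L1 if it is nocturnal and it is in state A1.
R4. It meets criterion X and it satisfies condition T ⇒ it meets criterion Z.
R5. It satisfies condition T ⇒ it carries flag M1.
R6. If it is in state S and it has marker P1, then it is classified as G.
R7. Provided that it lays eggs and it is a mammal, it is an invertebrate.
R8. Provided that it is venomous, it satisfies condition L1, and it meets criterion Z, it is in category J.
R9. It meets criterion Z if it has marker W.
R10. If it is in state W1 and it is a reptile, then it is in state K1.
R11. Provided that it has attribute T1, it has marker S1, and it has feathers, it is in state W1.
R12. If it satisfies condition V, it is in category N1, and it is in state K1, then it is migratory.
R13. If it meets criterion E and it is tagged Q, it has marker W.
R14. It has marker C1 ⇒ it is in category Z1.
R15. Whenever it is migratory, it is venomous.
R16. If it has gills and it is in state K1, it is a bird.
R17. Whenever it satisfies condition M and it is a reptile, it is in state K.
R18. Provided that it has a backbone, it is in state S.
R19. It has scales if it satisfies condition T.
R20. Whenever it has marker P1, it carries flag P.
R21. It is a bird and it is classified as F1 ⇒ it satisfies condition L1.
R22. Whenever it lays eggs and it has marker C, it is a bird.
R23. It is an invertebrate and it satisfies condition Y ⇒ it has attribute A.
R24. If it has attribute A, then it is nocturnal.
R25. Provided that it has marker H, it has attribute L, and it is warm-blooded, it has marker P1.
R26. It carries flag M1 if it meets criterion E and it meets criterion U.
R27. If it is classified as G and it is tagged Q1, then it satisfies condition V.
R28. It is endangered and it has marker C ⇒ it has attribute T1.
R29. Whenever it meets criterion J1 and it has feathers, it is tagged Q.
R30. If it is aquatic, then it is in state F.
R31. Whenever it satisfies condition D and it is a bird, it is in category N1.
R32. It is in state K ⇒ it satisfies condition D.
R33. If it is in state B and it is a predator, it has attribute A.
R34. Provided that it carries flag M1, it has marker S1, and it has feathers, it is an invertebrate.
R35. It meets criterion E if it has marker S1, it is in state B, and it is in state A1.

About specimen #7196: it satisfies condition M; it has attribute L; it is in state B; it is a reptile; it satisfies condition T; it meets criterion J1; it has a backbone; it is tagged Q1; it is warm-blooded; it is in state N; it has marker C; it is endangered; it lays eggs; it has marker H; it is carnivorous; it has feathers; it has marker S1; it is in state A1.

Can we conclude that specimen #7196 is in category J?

Yes

By R1 (it has marker C, it meets criterion J1): it satisfies condition Y.
By R5 (it satisfies condition T): it carries flag M1.
By R17 (it satisfies condition M, it is a reptile): it is in state K.
By R18 (it has a backbone): it is in state S.
By R22 (it lays eggs, it has marker C): it is a bird.
By R25 (it has marker H, it has attribute L, it is warm-blooded): it has marker P1.
By R28 (it is endangered, it has marker C): it has attribute T1.
By R29 (it meets criterion J1, it has feathers): it is tagged Q.
By R32 (it is in state K): it satisfies condition D.
By R34 (it carries flag M1, it has marker S1, it has feathers): it is an invertebrate.
By R35 (it has marker S1, it is in state B, it is in state A1): it meets criterion E.
By R6 (it is in state S, it has marker P1): it is classified as G.
By R11 (it has attribute T1, it has marker S1, it has feathers): it is in state W1.
By R13 (it meets criterion E, it is tagged Q): it has marker W.
By R23 (it is an invertebrate, it satisfies condition Y): it has attribute A.
By R24 (it has attribute A): it is nocturnal.
By R27 (it is classified as G, it is tagged Q1): it satisfies condition V.
By R31 (it satisfies condition D, it is a bird): it is in category N1.
By R3 (it is nocturnal, it is in state A1): it satisfies condition L1.
By R9 (it has marker W): it meets criterion Z.
By R10 (it is in state W1, it is a reptile): it is in state K1.
By R12 (it satisfies condition V, it is in category N1, it is in state K1): it is migratory.
By R15 (it is migratory): it is venomous.
By R8 (it is venomous, it satisfies condition L1, it meets criterion Z): it is in category J.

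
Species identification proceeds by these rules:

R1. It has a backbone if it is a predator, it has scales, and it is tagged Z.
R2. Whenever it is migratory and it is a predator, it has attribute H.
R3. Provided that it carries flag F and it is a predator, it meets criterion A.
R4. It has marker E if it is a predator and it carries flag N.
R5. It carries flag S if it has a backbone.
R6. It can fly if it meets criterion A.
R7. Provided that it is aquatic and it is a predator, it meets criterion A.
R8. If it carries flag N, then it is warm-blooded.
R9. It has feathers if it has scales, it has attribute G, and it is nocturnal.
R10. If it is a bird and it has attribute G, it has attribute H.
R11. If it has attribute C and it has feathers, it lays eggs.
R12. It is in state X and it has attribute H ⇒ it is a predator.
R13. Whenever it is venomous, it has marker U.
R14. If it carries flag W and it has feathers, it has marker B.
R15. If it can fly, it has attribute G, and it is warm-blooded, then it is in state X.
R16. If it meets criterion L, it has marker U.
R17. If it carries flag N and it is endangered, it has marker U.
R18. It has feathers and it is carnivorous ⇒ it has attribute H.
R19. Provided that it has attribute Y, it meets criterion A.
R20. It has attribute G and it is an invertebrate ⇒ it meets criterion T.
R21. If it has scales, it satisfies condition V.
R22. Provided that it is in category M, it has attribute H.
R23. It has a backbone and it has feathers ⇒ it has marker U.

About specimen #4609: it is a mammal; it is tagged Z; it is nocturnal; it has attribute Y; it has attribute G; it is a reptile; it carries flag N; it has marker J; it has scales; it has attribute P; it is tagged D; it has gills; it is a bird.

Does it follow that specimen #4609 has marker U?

By R8 (it carries flag N): it is warm-blooded.
By R9 (it has scales, it has attribute G, it is nocturnal): it has feathers.
By R10 (it is a bird, it has attribute G): it has attribute H.
By R19 (it has attribute Y): it meets criterion A.
By R6 (it meets criterion A): it can fly.
By R15 (it can fly, it has attribute G, it is warm-blooded): it is in state X.
By R12 (it is in state X, it has attribute H): it is a predator.
By R1 (it is a predator, it has scales, it is tagged Z): it has a backbone.
By R23 (it has a backbone, it has feathers): it has marker U.

Yes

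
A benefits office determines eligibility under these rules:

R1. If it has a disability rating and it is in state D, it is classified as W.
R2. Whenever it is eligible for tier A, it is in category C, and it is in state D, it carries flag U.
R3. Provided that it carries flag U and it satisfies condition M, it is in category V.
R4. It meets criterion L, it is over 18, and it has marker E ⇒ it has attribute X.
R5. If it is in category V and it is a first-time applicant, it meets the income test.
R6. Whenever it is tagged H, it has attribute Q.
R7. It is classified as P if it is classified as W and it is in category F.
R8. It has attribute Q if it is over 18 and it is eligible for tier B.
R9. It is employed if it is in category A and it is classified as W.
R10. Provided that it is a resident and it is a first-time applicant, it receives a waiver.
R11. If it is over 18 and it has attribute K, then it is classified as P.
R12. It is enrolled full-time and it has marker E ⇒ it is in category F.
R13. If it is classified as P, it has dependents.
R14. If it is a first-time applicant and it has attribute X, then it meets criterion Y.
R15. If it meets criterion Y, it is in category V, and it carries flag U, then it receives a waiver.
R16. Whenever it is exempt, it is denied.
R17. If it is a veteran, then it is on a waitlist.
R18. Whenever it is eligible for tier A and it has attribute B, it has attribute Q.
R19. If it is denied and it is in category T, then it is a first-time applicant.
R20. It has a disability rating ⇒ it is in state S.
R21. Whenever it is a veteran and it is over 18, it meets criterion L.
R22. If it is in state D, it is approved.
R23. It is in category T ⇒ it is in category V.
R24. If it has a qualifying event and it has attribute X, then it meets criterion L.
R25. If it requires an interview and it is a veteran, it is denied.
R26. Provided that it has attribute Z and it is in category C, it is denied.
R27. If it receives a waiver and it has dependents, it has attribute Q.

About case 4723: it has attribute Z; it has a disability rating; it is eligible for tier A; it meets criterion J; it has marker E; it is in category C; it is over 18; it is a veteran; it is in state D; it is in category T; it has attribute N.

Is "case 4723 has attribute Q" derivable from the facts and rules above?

No

Forward chaining from the given facts derives: is classified as W, carries flag U, is on a waitlist, is in state S, meets criterion L, is approved, is in category V, is denied, has attribute X, is a first-time applicant, meets the income test, meets criterion Y, receives a waiver.
Rules concluding "it has attribute Q": R6 needs "it is tagged H"; R8 needs "it is eligible for tier B"; R18 needs "it has attribute B"; R27 needs "it has dependents" — none of these are established.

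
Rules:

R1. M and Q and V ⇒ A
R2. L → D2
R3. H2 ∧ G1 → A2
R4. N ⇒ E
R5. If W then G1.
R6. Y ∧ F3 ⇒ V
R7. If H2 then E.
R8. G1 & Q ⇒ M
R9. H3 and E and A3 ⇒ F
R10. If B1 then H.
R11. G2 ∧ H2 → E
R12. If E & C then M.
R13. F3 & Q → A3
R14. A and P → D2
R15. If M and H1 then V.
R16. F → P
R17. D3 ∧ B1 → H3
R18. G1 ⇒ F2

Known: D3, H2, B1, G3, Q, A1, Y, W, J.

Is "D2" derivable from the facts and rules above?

No

Forward chaining from the given facts derives: G1, E, M, H, H3, F2, A2.
Rules concluding D2: R2 needs L; R14 needs A — none of these are established.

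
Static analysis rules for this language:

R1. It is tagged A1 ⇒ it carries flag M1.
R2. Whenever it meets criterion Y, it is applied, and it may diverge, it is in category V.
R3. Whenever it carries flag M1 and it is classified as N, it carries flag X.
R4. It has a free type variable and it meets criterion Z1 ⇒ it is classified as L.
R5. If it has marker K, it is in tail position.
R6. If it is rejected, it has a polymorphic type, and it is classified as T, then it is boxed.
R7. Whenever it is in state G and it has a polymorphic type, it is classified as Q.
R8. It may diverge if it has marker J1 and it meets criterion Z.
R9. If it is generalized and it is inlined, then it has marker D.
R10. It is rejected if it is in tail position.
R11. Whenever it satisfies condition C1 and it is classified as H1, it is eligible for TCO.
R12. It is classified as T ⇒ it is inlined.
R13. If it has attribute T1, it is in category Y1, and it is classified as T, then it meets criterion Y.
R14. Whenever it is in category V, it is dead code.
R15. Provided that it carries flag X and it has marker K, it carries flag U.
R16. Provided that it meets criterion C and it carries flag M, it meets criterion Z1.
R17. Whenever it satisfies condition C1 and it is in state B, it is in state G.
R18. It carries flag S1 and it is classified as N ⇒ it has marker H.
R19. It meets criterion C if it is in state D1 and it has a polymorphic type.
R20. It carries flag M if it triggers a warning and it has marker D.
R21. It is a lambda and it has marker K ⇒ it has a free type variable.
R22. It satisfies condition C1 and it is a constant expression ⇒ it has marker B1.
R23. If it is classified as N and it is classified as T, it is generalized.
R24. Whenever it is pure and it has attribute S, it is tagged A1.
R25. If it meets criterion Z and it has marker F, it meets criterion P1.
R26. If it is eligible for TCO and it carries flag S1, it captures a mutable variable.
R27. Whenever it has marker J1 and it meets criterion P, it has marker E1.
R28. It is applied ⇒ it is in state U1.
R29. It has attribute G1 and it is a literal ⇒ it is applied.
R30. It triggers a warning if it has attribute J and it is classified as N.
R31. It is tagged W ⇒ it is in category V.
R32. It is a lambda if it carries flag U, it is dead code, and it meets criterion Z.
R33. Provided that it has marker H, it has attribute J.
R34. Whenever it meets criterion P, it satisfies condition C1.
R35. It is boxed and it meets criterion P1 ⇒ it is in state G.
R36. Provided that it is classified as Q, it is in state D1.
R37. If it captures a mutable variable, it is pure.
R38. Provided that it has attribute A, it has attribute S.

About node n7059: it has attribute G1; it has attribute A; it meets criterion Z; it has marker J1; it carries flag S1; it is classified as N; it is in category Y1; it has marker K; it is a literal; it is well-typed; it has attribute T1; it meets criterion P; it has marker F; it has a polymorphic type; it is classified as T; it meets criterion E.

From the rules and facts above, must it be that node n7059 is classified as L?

Forward chaining from the given facts derives: is in tail position, may diverge, is rejected, is inlined, meets criterion Y, has marker H, is generalized, meets criterion P1, has marker E1, is applied, has attribute J, satisfies condition C1, has attribute S, is in category V, is boxed, has marker D, is dead code, is in state U1, triggers a warning, is in state G, is classified as Q, carries flag M, is in state D1, meets criterion C, meets criterion Z1.
The only rule concluding "it is classified as L" is R4, which needs "it has a free type variable"; that is never established.

No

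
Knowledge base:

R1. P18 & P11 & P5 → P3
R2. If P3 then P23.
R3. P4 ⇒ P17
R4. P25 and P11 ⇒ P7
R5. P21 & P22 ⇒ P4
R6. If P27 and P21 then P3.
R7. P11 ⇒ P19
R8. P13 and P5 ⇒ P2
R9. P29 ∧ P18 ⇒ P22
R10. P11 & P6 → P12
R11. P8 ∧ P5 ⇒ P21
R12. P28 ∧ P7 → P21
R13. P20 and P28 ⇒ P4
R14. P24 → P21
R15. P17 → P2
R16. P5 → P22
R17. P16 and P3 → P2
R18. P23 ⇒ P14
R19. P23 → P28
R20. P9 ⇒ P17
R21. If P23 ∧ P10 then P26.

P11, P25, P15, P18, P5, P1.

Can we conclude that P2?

P3  (by R1: P18, P11, P5)
P23  (by R2: P3)
P7  (by R4: P25, P11)
P22  (by R16: P5)
P28  (by R19: P23)
P21  (by R12: P28, P7)
P4  (by R5: P21, P22)
P17  (by R3: P4)
P2  (by R15: P17)

Yes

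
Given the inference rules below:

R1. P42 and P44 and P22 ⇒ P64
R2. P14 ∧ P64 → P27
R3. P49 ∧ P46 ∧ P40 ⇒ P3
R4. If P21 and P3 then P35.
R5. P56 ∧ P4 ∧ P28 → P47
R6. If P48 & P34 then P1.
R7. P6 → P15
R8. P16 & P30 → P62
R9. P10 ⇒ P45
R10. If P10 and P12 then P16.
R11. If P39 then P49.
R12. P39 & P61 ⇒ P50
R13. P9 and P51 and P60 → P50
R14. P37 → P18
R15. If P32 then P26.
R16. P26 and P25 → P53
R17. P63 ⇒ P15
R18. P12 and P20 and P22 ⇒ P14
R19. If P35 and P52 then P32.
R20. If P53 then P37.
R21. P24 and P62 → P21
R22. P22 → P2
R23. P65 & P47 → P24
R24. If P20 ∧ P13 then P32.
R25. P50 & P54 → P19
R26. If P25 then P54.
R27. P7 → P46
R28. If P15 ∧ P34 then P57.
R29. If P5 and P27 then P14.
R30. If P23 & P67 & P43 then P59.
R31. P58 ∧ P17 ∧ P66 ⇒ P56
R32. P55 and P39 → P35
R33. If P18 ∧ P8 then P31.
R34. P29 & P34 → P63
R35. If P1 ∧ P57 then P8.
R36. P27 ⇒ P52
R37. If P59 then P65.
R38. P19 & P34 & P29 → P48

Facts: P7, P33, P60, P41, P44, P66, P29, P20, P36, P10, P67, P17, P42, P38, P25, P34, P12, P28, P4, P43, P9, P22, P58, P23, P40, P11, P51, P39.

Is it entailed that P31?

Forward chaining from the given facts derives: P64, P45, P16, P49, P50, P14, P2, P54, P46, P59, P56, P63, P65, P27, P3, P47, P15, P24, P19, P57, P52, P48, P1, P8.
The only rule concluding P31 is R33, which needs P18; that is never established.

No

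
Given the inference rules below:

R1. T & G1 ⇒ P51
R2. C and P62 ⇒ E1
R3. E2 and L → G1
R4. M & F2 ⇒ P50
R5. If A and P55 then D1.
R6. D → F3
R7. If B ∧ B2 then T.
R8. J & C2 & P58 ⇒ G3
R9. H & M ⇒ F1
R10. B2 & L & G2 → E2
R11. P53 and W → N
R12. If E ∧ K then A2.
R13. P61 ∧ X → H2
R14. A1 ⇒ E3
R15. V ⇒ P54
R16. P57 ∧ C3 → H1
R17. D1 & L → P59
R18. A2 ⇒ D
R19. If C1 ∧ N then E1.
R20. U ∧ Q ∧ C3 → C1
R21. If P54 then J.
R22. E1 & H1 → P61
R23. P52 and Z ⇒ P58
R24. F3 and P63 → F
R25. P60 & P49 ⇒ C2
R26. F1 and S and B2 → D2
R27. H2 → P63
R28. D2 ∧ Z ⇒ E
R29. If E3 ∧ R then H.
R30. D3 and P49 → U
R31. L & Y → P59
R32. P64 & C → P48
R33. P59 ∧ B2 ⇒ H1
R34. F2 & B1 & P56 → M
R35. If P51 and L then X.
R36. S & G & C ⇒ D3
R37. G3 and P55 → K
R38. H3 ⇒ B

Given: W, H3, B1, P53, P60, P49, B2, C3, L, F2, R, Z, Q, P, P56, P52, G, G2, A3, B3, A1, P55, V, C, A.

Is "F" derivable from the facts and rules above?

No

Forward chaining from the given facts derives: D1, E2, N, E3, P54, P59, J, P58, C2, H, H1, M, B, G1, P50, T, G3, F1, K, P51, X.
The only rule concluding F is R24, which needs F3; that is never established.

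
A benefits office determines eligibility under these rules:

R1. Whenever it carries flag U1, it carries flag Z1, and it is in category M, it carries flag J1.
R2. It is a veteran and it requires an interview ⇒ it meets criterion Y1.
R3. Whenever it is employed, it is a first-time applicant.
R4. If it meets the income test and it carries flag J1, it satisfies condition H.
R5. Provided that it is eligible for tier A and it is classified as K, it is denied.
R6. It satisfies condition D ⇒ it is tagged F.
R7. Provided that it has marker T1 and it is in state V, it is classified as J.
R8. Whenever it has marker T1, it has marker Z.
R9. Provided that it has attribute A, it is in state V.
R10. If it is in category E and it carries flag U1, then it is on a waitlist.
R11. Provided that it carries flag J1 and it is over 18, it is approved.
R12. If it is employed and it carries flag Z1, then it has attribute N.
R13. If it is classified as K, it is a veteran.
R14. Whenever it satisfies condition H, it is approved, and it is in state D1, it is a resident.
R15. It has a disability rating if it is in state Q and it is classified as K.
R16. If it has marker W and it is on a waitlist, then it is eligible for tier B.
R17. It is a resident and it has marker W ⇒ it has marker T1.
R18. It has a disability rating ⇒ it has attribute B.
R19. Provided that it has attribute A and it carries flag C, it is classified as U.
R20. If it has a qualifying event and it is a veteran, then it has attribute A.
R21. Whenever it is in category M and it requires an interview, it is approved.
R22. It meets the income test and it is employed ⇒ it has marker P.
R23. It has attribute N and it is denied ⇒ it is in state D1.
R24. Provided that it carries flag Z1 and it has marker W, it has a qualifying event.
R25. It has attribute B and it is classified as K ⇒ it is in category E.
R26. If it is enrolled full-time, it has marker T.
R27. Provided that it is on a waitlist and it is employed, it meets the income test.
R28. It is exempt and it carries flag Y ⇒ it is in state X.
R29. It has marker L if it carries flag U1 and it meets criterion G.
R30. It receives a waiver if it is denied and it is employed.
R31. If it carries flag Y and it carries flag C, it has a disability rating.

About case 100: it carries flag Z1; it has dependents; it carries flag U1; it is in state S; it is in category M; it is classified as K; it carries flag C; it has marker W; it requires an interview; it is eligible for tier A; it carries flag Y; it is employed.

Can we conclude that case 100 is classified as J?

By R1 (it carries flag U1, it carries flag Z1, it is in category M): it carries flag J1.
By R5 (it is eligible for tier A, it is classified as K): it is denied.
By R12 (it is employed, it carries flag Z1): it has attribute N.
By R13 (it is classified as K): it is a veteran.
By R21 (it is in category M, it requires an interview): it is approved.
By R23 (it has attribute N, it is denied): it is in state D1.
By R24 (it carries flag Z1, it has marker W): it has a qualifying event.
By R31 (it carries flag Y, it carries flag C): it has a disability rating.
By R18 (it has a disability rating): it has attribute B.
By R20 (it has a qualifying event, it is a veteran): it has attribute A.
By R25 (it has attribute B, it is classified as K): it is in category E.
By R9 (it has attribute A): it is in state V.
By R10 (it is in category E, it carries flag U1): it is on a waitlist.
By R27 (it is on a waitlist, it is employed): it meets the income test.
By R4 (it meets the income test, it carries flag J1): it satisfies condition H.
By R14 (it satisfies condition H, it is approved, it is in state D1): it is a resident.
By R17 (it is a resident, it has marker W): it has marker T1.
By R7 (it has marker T1, it is in state V): it is classified as J.

Yes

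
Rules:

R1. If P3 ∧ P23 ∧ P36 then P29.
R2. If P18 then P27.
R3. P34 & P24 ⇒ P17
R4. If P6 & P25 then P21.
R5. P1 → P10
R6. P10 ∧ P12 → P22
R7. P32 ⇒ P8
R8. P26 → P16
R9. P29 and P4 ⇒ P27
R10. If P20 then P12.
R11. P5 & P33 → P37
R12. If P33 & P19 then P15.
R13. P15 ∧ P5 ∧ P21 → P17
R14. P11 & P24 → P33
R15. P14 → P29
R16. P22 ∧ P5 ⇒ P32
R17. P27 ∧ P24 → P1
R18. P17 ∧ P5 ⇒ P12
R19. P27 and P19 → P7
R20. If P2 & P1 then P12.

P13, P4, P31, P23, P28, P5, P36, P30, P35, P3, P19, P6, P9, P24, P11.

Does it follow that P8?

Forward chaining from the given facts derives: P29, P27, P33, P1, P7, P10, P37, P15.
The only rule concluding P8 is R7, which needs P32; that is never established.

No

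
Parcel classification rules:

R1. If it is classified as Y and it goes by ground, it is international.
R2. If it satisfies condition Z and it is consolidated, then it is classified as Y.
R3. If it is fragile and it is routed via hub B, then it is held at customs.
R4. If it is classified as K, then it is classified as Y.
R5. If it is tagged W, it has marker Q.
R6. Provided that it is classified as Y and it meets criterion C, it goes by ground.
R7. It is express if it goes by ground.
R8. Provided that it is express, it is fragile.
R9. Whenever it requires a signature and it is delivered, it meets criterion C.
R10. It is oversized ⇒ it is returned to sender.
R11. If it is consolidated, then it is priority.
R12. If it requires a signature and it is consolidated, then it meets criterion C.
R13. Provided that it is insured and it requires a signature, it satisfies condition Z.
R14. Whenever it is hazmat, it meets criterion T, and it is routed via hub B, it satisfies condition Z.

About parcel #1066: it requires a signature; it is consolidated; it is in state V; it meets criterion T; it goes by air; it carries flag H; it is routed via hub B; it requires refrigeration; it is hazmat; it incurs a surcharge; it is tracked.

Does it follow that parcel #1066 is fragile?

Yes

By R12 (it requires a signature, it is consolidated): it meets criterion C.
By R14 (it is hazmat, it meets criterion T, it is routed via hub B): it satisfies condition Z.
By R2 (it satisfies condition Z, it is consolidated): it is classified as Y.
By R6 (it is classified as Y, it meets criterion C): it goes by ground.
By R7 (it goes by ground): it is express.
By R8 (it is express): it is fragile.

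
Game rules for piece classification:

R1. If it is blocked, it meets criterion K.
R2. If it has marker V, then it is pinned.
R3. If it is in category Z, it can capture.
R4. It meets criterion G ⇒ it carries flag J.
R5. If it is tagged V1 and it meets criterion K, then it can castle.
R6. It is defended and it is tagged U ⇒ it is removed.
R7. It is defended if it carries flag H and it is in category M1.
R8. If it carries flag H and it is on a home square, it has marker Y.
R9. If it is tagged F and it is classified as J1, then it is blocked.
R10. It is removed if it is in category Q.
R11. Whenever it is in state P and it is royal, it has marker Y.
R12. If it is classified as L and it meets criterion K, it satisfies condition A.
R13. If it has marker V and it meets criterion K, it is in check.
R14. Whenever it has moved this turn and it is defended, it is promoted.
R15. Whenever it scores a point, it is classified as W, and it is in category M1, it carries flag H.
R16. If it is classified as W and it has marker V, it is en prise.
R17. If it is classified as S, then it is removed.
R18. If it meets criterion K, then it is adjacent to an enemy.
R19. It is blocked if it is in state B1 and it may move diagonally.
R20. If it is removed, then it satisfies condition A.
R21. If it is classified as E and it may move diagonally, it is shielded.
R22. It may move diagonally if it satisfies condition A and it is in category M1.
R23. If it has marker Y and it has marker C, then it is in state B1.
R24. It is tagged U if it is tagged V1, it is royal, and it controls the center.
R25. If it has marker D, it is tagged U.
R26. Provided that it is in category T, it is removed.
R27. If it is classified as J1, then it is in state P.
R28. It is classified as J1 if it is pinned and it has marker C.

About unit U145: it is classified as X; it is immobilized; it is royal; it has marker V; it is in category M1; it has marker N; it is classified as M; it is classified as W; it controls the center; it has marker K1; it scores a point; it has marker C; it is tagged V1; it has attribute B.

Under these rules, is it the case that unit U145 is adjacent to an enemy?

By R2 (it has marker V): it is pinned.
By R15 (it scores a point, it is classified as W, it is in category M1): it carries flag H.
By R24 (it is tagged V1, it is royal, it controls the center): it is tagged U.
By R28 (it is pinned, it has marker C): it is classified as J1.
By R7 (it carries flag H, it is in category M1): it is defended.
By R27 (it is classified as J1): it is in state P.
By R6 (it is defended, it is tagged U): it is removed.
By R11 (it is in state P, it is royal): it has marker Y.
By R20 (it is removed): it satisfies condition A.
By R22 (it satisfies condition A, it is in category M1): it may move diagonally.
By R23 (it has marker Y, it has marker C): it is in state B1.
By R19 (it is in state B1, it may move diagonally): it is blocked.
By R1 (it is blocked): it meets criterion K.
By R18 (it meets criterion K): it is adjacent to an enemy.

Yes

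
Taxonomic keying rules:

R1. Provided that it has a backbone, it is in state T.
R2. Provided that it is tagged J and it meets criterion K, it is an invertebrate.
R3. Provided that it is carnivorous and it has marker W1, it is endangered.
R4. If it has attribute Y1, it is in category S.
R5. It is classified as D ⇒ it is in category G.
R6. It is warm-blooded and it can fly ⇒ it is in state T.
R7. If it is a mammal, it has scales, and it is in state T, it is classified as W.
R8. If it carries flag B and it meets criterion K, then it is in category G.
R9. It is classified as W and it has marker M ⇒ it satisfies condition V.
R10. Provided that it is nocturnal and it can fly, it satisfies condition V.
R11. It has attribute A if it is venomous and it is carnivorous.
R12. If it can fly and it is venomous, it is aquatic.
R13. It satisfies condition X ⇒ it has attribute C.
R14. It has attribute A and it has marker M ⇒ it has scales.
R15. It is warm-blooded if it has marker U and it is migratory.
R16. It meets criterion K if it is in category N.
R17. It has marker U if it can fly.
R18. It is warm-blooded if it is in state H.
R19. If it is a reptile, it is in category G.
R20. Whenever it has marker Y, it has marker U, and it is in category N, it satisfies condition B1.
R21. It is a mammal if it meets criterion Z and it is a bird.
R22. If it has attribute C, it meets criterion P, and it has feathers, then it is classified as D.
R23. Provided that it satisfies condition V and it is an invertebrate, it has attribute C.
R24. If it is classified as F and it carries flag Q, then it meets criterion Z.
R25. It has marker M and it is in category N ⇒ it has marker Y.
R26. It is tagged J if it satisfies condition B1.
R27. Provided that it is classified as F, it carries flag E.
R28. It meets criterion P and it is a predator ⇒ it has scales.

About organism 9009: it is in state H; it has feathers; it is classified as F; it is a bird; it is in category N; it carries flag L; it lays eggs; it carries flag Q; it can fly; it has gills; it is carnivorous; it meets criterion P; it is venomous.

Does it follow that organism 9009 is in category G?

No

Forward chaining from the given facts derives: has attribute A, is aquatic, meets criterion K, has marker U, is warm-blooded, meets criterion Z, carries flag E, is in state T, is a mammal.
Rules concluding "it is in category G": R5 needs "it is classified as D"; R8 needs "it carries flag B"; R19 needs "it is a reptile" — none of these are established.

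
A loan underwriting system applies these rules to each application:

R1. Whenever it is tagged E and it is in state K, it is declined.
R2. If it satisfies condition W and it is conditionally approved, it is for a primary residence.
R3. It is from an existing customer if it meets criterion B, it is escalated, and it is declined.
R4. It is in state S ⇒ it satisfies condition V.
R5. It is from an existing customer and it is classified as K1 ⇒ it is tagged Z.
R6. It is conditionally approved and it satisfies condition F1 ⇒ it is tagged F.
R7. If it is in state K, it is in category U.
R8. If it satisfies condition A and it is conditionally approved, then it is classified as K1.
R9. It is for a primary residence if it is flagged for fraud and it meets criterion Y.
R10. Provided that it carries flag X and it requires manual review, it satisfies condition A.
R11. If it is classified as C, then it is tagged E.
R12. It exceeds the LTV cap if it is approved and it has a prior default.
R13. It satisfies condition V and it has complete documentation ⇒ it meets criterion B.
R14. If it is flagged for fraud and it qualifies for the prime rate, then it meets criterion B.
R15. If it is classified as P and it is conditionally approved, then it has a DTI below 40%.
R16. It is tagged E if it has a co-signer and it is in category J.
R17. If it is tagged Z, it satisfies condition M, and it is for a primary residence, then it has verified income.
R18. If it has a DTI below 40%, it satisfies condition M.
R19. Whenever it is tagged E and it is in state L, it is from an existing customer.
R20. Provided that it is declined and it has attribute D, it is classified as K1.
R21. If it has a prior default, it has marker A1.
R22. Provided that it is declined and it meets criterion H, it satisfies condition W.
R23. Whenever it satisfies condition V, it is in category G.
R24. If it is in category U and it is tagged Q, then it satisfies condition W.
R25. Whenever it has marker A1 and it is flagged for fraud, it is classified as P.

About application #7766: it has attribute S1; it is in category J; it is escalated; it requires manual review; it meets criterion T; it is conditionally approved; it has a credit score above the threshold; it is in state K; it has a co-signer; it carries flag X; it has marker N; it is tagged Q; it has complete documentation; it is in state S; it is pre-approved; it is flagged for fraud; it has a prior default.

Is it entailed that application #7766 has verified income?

By R4 (it is in state S): it satisfies condition V.
By R7 (it is in state K): it is in category U.
By R10 (it carries flag X, it requires manual review): it satisfies condition A.
By R13 (it satisfies condition V, it has complete documentation): it meets criterion B.
By R16 (it has a co-signer, it is in category J): it is tagged E.
By R21 (it has a prior default): it has marker A1.
By R24 (it is in category U, it is tagged Q): it satisfies condition W.
By R25 (it has marker A1, it is flagged for fraud): it is classified as P.
By R1 (it is tagged E, it is in state K): it is declined.
By R2 (it satisfies condition W, it is conditionally approved): it is for a primary residence.
By R3 (it meets criterion B, it is escalated, it is declined): it is from an existing customer.
By R8 (it satisfies condition A, it is conditionally approved): it is classified as K1.
By R15 (it is classified as P, it is conditionally approved): it has a DTI below 40%.
By R18 (it has a DTI below 40%): it satisfies condition M.
By R5 (it is from an existing customer, it is classified as K1): it is tagged Z.
By R17 (it is tagged Z, it satisfies condition M, it is for a primary residence): it has verified income.

Yes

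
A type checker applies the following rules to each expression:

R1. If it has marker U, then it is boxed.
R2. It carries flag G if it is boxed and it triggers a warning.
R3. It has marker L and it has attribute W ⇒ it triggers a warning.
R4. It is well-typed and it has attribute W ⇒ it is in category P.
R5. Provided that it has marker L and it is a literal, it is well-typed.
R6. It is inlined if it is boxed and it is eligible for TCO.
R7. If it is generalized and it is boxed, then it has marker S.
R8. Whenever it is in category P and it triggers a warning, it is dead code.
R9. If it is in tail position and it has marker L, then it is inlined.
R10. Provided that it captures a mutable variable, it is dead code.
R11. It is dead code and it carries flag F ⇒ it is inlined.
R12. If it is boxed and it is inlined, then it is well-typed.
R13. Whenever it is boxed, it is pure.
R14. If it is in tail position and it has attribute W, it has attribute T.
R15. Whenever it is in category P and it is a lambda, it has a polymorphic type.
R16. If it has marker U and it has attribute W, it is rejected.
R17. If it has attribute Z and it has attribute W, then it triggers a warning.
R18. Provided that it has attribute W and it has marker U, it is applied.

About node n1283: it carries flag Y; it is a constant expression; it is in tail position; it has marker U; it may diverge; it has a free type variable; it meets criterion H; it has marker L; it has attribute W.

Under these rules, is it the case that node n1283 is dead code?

Yes

By R1 (it has marker U): it is boxed.
By R3 (it has marker L, it has attribute W): it triggers a warning.
By R9 (it is in tail position, it has marker L): it is inlined.
By R12 (it is boxed, it is inlined): it is well-typed.
By R4 (it is well-typed, it has attribute W): it is in category P.
By R8 (it is in category P, it triggers a warning): it is dead code.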